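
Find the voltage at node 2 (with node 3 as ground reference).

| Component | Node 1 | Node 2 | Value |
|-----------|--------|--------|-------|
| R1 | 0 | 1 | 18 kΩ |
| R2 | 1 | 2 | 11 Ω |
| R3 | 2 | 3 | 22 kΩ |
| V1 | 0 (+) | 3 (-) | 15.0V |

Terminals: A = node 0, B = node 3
Nodal analysis, taking node 3 as the 0 V reference.
Source V1 fixes V_0 = 15 V.
KCL at each unknown node (sum of currents leaving = 0; resistances in Ω):
  Node 1: (V_1 - 15)/18000 + (V_1 - V_2)/11 = 0
  Node 2: (V_2 - V_1)/11 + (V_2 - 0)/22000 = 0
Collecting terms (coefficients in siemens):
  0.09096·V_1 - 0.09091·V_2 = 0.0008333
  0.09095·V_2 - 0.09091·V_1 = 0
Determinant D = (0.09096)(0.09095) - (-0.09091)(-0.09091) = 0.000009185
V_1 = [(0.0008333)(0.09095) - (-0.09091)(0)]/D = 8.252 V
V_2 = [(0.09096)(0) - (0.0008333)(-0.09091)]/D = 8.248 V
The requested potential is V_2 = 8.248 V.

Final answer: V_2 = 8.248 V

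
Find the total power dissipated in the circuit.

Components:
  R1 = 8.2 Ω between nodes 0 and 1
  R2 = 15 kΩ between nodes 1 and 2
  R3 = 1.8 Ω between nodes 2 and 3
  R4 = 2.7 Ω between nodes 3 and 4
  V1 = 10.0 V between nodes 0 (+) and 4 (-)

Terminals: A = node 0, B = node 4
Nodal analysis, taking node 4 as the 0 V reference.
Source V1 fixes V_0 = 10 V.
KCL at each unknown node (sum of currents leaving = 0; resistances in Ω):
  Node 1: (V_1 - 10)/8.2 + (V_1 - V_2)/15000 = 0
  Node 2: (V_2 - V_1)/15000 + (V_2 - V_3)/1.8 = 0
  Node 3: (V_3 - V_2)/1.8 + (V_3 - 0)/2.7 = 0
Collecting terms (coefficients in siemens):
  0.122·V_1 - 0.00006667·V_2 = 1.22
  0.5556·V_2 - 0.00006667·V_1 - 0.5556·V_3 = 0
  0.9259·V_3 - 0.5556·V_2 = 0
Solving these 3 simultaneous equations (Gaussian elimination) gives:
  V_1 = 9.995 V, V_2 = 0.002997 V, V_3 = 0.001798 V
Power in each resistor, P = (ΔV)²/R:
  P_R1 = (10 - 9.995)²/8.2 = 0.000003638 W
  P_R2 = (9.995 - 0.002997)²/15000 = 0.006655 W
  P_R3 = (0.002997 - 0.001798)²/1.8 = 0.0000007986 W
  P_R4 = (0.001798 - 0)²/2.7 = 0.000001198 W
P_total = P_R1 + P_R2 + P_R3 + P_R4 = 0.006661 W

Final answer: 0.006661 W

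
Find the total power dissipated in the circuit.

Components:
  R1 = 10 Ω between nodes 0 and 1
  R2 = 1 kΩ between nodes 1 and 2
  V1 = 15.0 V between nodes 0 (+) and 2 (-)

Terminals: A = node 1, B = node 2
Nodal analysis, taking node 2 as the 0 V reference.
Source V1 fixes V_0 = 15 V.
KCL at each unknown node (sum of currents leaving = 0; resistances in Ω):
  Node 1: (V_1 - 15)/10 + (V_1 - 0)/1000 = 0
Collecting terms: 0.101 × V_1 = 1.5  =>  V_1 = 14.85 V
Power in each resistor, P = (ΔV)²/R:
  P_R1 = (15 - 14.85)²/10 = 0.002206 W
  P_R2 = (14.85 - 0)²/1000 = 0.2206 W
P_total = P_R1 + P_R2 = 0.2228 W

Final answer: 0.2228 W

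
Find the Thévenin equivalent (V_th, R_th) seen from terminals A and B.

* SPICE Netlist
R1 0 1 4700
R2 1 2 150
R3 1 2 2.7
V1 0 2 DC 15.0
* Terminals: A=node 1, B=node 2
Step 1 — V_th is the open-circuit voltage V_A - V_B (nothing connected across the terminals).
Nodal analysis, taking node 2 as the 0 V reference.
Source V1 fixes V_0 = 15 V.
KCL at each unknown node (sum of currents leaving = 0; resistances in Ω):
  Node 1: (V_1 - 15)/4700 + (V_1 - 0)/150 + (V_1 - 0)/2.7 = 0
Collecting terms: 0.3772 × V_1 = 0.003191  =>  V_1 = 0.00846 V
V_th = V_1 - V_2 = 0.00846 - 0 = 0.00846 V
Step 2 — R_th: zero the source — replace V1 by a short circuit (node 2 merges into node 0) — and find the resistance seen between A (node 1) and B (node 0).
Reduce the network between node 1 (A) and node 0 (B) by series/parallel combination:
  Rp1 = R1 ‖ R2 ‖ R3 (parallel, all between nodes 0 and 1) = 1/(1/4700 + 1/150 + 1/2.7) = 2.651 Ω
R_th = 2.651 Ω

Final answer: V_th = 0.00846 V, R_th = 2.651 Ω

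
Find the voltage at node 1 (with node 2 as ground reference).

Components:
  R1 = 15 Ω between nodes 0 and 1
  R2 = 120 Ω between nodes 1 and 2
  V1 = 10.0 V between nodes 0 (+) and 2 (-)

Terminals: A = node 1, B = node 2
Nodal analysis, taking node 2 as the 0 V reference.
Source V1 fixes V_0 = 10 V.
KCL at each unknown node (sum of currents leaving = 0; resistances in Ω):
  Node 1: (V_1 - 10)/15 + (V_1 - 0)/120 = 0
Collecting terms: 0.075 × V_1 = 0.6667  =>  V_1 = 8.889 V
The requested potential is V_1 = 8.889 V.

Final answer: V_1 = 8.889 V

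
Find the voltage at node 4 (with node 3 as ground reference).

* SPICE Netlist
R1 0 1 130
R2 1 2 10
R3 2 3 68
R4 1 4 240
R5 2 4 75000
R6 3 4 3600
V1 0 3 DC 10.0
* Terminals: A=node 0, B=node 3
Nodal analysis, taking node 3 as the 0 V reference.
Source V1 fixes V_0 = 10 V.
KCL at each unknown node (sum of currents leaving = 0; resistances in Ω):
  Node 1: (V_1 - 10)/130 + (V_1 - V_2)/10 + (V_1 - V_4)/240 = 0
  Node 2: (V_2 - V_1)/10 + (V_2 - 0)/68 + (V_2 - V_4)/75000 = 0
  Node 4: (V_4 - V_1)/240 + (V_4 - V_2)/75000 + (V_4 - 0)/3600 = 0
Collecting terms (coefficients in siemens):
  0.1119·V_1 - 0.1·V_2 - 0.004167·V_4 = 0.07692
  0.1147·V_2 - 0.1·V_1 - 0.00001333·V_4 = 0
  0.004458·V_4 - 0.004167·V_1 - 0.00001333·V_2 = 0
Solving these 3 simultaneous equations (Gaussian elimination) gives:
  V_1 = 3.703 V, V_2 = 3.228 V, V_4 = 3.471 V
The requested potential is V_4 = 3.471 V.

Final answer: V_4 = 3.471 V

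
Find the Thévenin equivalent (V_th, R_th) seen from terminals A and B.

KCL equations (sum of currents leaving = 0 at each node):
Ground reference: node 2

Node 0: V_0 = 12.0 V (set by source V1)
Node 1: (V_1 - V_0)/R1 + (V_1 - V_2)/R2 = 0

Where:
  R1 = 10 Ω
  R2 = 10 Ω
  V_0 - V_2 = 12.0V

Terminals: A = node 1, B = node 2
Step 1 — V_th is the open-circuit voltage V_A - V_B (nothing connected across the terminals).
Nodal analysis, taking node 2 as the 0 V reference.
Source V1 fixes V_0 = 12 V.
KCL at each unknown node (sum of currents leaving = 0; resistances in Ω):
  Node 1: (V_1 - 12)/10 + (V_1 - 0)/10 = 0
Collecting terms: 0.2 × V_1 = 1.2  =>  V_1 = 6 V
V_th = V_1 - V_2 = 6 - 0 = 6 V
Step 2 — R_th: zero the source — replace V1 by a short circuit (node 2 merges into node 0) — and find the resistance seen between A (node 1) and B (node 0).
Reduce the network between node 1 (A) and node 0 (B) by series/parallel combination:
  Rp1 = R1 ‖ R2 (parallel, both between nodes 0 and 1) = 1/(1/10 + 1/10) = 5 Ω
R_th = 5 Ω

Final answer: V_th = 6 V, R_th = 5 Ω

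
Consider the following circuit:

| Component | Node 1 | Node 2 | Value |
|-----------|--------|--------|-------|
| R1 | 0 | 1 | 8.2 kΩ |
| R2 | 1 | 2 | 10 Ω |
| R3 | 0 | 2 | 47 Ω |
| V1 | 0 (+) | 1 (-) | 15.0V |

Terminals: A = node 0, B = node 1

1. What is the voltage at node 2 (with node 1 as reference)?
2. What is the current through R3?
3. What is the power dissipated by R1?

Nodal analysis, taking node 1 as the 0 V reference.
Source V1 fixes V_0 = 15 V.
KCL at each unknown node (sum of currents leaving = 0; resistances in Ω):
  Node 2: (V_2 - 0)/10 + (V_2 - 15)/47 = 0
Collecting terms: 0.1213 × V_2 = 0.3191  =>  V_2 = 2.632 V
Part 1:
  Read off the nodal solution: V_2 = 2.632 V
Part 2:
  I_R3 = (V_0 - V_2)/R3 = (15 - 2.632)/47 = 0.2632 A
  Magnitude: I_R3 = 0.2632 A
Part 3:
  I_R1 = (V_0 - V_1)/R1 = (15 - 0)/8200 = 0.001829 A
  P_R1 = I_R1² × R1 = (0.001829)² × 8200 = 0.02744 W

Final answers:
1. V_2 = 2.632 V
2. I_R3 = 0.2632 A
3. P_R1 = 0.02744 W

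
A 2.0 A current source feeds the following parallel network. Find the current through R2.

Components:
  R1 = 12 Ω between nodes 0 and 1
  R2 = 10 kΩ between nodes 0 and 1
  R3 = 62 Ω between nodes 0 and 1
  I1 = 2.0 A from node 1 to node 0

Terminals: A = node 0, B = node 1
All resistors sit directly between nodes 0 and 1, so they are in parallel and share one voltage V; the full source current 2 A splits among them.
1/R_par = 1/12 + 1/10000 + 1/62 = 0.09956 S  =>  R_par = 10.04 Ω
V = I × R_par = 2 × 10.04 = 20.09 V
I_R2 = V/R2 = 20.09/10000 = 0.002009 A

Final answer: 0.002009 A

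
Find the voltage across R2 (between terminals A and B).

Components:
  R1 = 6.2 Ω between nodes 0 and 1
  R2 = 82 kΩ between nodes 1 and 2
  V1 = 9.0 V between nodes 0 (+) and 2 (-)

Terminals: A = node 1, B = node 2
R1 and R2 are in series across V1 (node 0 → node 1 → node 2), and the output A–B is taken across R2, so this is a voltage divider.
Series current: I = V1/(R1 + R2) = 9/(6.2 + 82000) = 9/82010 = 0.0001097 A
V_R2 = I × R2 = V1 × R2/(R1 + R2) = 9 × 82000/82010 = 8.999 V

Final answer: 8.999 V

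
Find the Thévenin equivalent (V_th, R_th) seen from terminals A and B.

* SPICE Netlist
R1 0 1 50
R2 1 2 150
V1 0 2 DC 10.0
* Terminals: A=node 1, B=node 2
Step 1 — V_th is the open-circuit voltage V_A - V_B (nothing connected across the terminals).
Nodal analysis, taking node 2 as the 0 V reference.
Source V1 fixes V_0 = 10 V.
KCL at each unknown node (sum of currents leaving = 0; resistances in Ω):
  Node 1: (V_1 - 10)/50 + (V_1 - 0)/150 = 0
Collecting terms: 0.02667 × V_1 = 0.2  =>  V_1 = 7.5 V
V_th = V_1 - V_2 = 7.5 - 0 = 7.5 V
Step 2 — R_th: zero the source — replace V1 by a short circuit (node 2 merges into node 0) — and find the resistance seen between A (node 1) and B (node 0).
Reduce the network between node 1 (A) and node 0 (B) by series/parallel combination:
  Rp1 = R1 ‖ R2 (parallel, both between nodes 0 and 1) = 1/(1/50 + 1/150) = 37.5 Ω
R_th = 37.5 Ω

Final answer: V_th = 7.5 V, R_th = 37.5 Ω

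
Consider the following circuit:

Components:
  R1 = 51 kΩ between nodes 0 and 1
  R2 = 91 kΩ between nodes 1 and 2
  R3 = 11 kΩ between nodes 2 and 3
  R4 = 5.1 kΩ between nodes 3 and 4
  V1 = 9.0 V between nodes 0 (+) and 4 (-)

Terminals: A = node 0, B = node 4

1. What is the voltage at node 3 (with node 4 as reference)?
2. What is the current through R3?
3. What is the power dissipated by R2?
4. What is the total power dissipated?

Nodal analysis, taking node 4 as the 0 V reference.
Source V1 fixes V_0 = 9 V.
KCL at each unknown node (sum of currents leaving = 0; resistances in Ω):
  Node 1: (V_1 - 9)/51000 + (V_1 - V_2)/91000 = 0
  Node 2: (V_2 - V_1)/91000 + (V_2 - V_3)/11000 = 0
  Node 3: (V_3 - V_2)/11000 + (V_3 - 0)/5100 = 0
Collecting terms (coefficients in siemens):
  0.0000306·V_1 - 0.00001099·V_2 = 0.0001765
  0.0001019·V_2 - 0.00001099·V_1 - 0.00009091·V_3 = 0
  0.000287·V_3 - 0.00009091·V_2 = 0
Solving these 3 simultaneous equations (Gaussian elimination) gives:
  V_1 = 6.097 V, V_2 = 0.9165 V, V_3 = 0.2903 V
Part 1:
  Read off the nodal solution: V_3 = 0.2903 V
Part 2:
  I_R3 = (V_2 - V_3)/R3 = (0.9165 - 0.2903)/11000 = 0.00005693 A
  Magnitude: I_R3 = 0.00005693 A
Part 3:
  I_R2 = (V_1 - V_2)/R2 = (6.097 - 0.9165)/91000 = 0.00005693 A
  P_R2 = I_R2² × R2 = (0.00005693)² × 91000 = 0.0002949 W
Part 4:
  Power in each resistor, P = (ΔV)²/R:
    P_R1 = (9 - 6.097)²/51000 = 0.0001653 W
    P_R2 = (6.097 - 0.9165)²/91000 = 0.0002949 W
    P_R3 = (0.9165 - 0.2903)²/11000 = 0.00003565 W
    P_R4 = (0.2903 - 0)²/5100 = 0.00001653 W
  P_total = P_R1 + P_R2 + P_R3 + P_R4 = 0.0005123 W

Final answers:
1. V_3 = 0.2903 V
2. I_R3 = 5.693e-05 A
3. P_R2 = 0.0002949 W
4. P_total = 0.0005123 W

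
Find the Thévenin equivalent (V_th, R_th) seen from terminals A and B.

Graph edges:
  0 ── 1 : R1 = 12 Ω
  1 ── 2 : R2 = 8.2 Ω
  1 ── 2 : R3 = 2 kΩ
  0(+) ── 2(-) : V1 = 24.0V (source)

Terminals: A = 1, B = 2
Step 1 — V_th is the open-circuit voltage V_A - V_B (nothing connected across the terminals).
Nodal analysis, taking node 2 as the 0 V reference.
Source V1 fixes V_0 = 24 V.
KCL at each unknown node (sum of currents leaving = 0; resistances in Ω):
  Node 1: (V_1 - 24)/12 + (V_1 - 0)/8.2 + (V_1 - 0)/2000 = 0
Collecting terms: 0.2058 × V_1 = 2  =>  V_1 = 9.719 V
V_th = V_1 - V_2 = 9.719 - 0 = 9.719 V
Step 2 — R_th: zero the source — replace V1 by a short circuit (node 2 merges into node 0) — and find the resistance seen between A (node 1) and B (node 0).
Reduce the network between node 1 (A) and node 0 (B) by series/parallel combination:
  Rp1 = R1 ‖ R2 ‖ R3 (parallel, all between nodes 0 and 1) = 1/(1/12 + 1/8.2 + 1/2000) = 4.859 Ω
R_th = 4.859 Ω

Final answer: V_th = 9.719 V, R_th = 4.859 Ω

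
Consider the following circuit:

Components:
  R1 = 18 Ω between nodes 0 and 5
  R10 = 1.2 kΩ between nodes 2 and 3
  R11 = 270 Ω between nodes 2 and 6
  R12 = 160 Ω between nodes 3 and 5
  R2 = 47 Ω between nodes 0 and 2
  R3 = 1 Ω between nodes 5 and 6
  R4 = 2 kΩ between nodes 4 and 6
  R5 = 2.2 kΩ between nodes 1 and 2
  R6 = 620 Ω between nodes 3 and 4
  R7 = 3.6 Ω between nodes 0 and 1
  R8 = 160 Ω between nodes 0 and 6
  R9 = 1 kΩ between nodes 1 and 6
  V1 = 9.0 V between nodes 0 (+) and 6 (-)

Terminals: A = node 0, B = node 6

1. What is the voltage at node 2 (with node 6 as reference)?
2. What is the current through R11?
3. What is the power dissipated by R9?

Nodal analysis, taking node 6 as the 0 V reference.
Source V1 fixes V_0 = 9 V.
KCL at each unknown node (sum of currents leaving = 0; resistances in Ω):
  Node 1: (V_1 - V_2)/2200 + (V_1 - 9)/3.6 + (V_1 - 0)/1000 = 0
  Node 2: (V_2 - 9)/47 + (V_2 - V_1)/2200 + (V_2 - V_3)/1200 + (V_2 - 0)/270 = 0
  Node 3: (V_3 - V_4)/620 + (V_3 - V_2)/1200 + (V_3 - V_5)/160 = 0
  Node 4: (V_4 - 0)/2000 + (V_4 - V_3)/620 = 0
  Node 5: (V_5 - 9)/18 + (V_5 - 0)/1 + (V_5 - V_3)/160 = 0
Collecting terms (coefficients in siemens):
  0.2792·V_1 - 0.0004545·V_2 = 2.5
  0.02627·V_2 - 0.0004545·V_1 - 0.0008333·V_3 = 0.1915
  0.008696·V_3 - 0.0008333·V_2 - 0.001613·V_4 - 0.00625·V_5 = 0
  0.002113·V_4 - 0.001613·V_3 = 0
  1.062·V_5 - 0.00625·V_3 = 0.5
Solving these 5 simultaneous equations (Gaussian elimination) gives:
  V_1 = 8.965 V, V_2 = 7.484 V, V_3 = 1.236 V, V_4 = 0.9434 V
  V_5 = 0.4782 V
Part 1:
  Read off the nodal solution: V_2 = 7.484 V
Part 2:
  I_R11 = (V_2 - V_6)/R11 = (7.484 - 0)/270 = 0.02772 A
  Magnitude: I_R11 = 0.02772 A
Part 3:
  I_R9 = (V_1 - V_6)/R9 = (8.965 - 0)/1000 = 0.008965 A
  P_R9 = I_R9² × R9 = (0.008965)² × 1000 = 0.08038 W

Final answers:
1. V_2 = 7.484 V
2. I_R11 = 0.02772 A
3. P_R9 = 0.08038 W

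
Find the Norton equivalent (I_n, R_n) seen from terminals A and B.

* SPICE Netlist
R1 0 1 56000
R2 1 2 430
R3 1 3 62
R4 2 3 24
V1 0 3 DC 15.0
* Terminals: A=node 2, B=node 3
Find the Thévenin equivalent first; then I_n = V_th/R_th and R_n = R_th.
Step 1 — V_th is the open-circuit voltage V_A - V_B (nothing connected across the terminals).
Nodal analysis, taking node 3 as the 0 V reference.
Source V1 fixes V_0 = 15 V.
KCL at each unknown node (sum of currents leaving = 0; resistances in Ω):
  Node 1: (V_1 - 15)/56000 + (V_1 - V_2)/430 + (V_1 - 0)/62 = 0
  Node 2: (V_2 - V_1)/430 + (V_2 - 0)/24 = 0
Collecting terms (coefficients in siemens):
  0.01847·V_1 - 0.002326·V_2 = 0.0002679
  0.04399·V_2 - 0.002326·V_1 = 0
Determinant D = (0.01847)(0.04399) - (-0.002326)(-0.002326) = 0.0008072
V_1 = [(0.0002679)(0.04399) - (-0.002326)(0)]/D = 0.0146 V
V_2 = [(0.01847)(0) - (0.0002679)(-0.002326)]/D = 0.0007717 V
V_th = V_2 - V_3 = 0.0007717 - 0 = 0.0007717 V
Step 2 — R_th: zero the source — replace V1 by a short circuit (node 3 merges into node 0) — and find the resistance seen between A (node 2) and B (node 0).
Reduce the network between node 2 (A) and node 0 (B) by series/parallel combination:
  Rp1 = R1 ‖ R3 (parallel, both between nodes 0 and 1) = 1/(1/56000 + 1/62) = 61.93 Ω
  Rs1 = R2 + Rp1 (series, joined only at node 1) = 430 + 61.93 = 491.9 Ω
  Rp2 = R4 ‖ Rs1 (parallel, both between nodes 0 and 2) = 1/(1/24 + 1/491.9) = 22.88 Ω
R_th = 22.88 Ω
I_n = V_th/R_th = 0.0007717/22.88 = 0.00003372 A, and R_n = R_th = 22.88 Ω

Final answer: I_n = 3.372e-05 A, R_n = 22.88 Ω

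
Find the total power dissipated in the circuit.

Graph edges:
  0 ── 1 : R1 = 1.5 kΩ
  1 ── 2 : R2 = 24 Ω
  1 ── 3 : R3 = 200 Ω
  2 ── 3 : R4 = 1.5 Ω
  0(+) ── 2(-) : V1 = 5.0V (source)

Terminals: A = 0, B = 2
Nodal analysis, taking node 2 as the 0 V reference.
Source V1 fixes V_0 = 5 V.
KCL at each unknown node (sum of currents leaving = 0; resistances in Ω):
  Node 1: (V_1 - 5)/1500 + (V_1 - 0)/24 + (V_1 - V_3)/200 = 0
  Node 3: (V_3 - V_1)/200 + (V_3 - 0)/1.5 = 0
Collecting terms (coefficients in siemens):
  0.04733·V_1 - 0.005·V_3 = 0.003333
  0.6717·V_3 - 0.005·V_1 = 0
Determinant D = (0.04733)(0.6717) - (-0.005)(-0.005) = 0.03177
V_1 = [(0.003333)(0.6717) - (-0.005)(0)]/D = 0.07048 V
V_3 = [(0.04733)(0) - (0.003333)(-0.005)]/D = 0.0005246 V
Power in each resistor, P = (ΔV)²/R:
  P_R1 = (5 - 0.07048)²/1500 = 0.0162 W
  P_R2 = (0.07048 - 0)²/24 = 0.000207 W
  P_R3 = (0.07048 - 0.0005246)²/200 = 0.00002447 W
  P_R4 = (0 - 0.0005246)²/1.5 = 0.0000001835 W
P_total = P_R1 + P_R2 + P_R3 + P_R4 = 0.01643 W

Final answer: 0.01643 W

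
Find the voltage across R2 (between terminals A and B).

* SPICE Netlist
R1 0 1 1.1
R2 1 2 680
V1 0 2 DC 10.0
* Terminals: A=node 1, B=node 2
R1 and R2 are in series across V1 (node 0 → node 1 → node 2), and the output A–B is taken across R2, so this is a voltage divider.
Series current: I = V1/(R1 + R2) = 10/(1.1 + 680) = 10/681.1 = 0.01468 A
V_R2 = I × R2 = V1 × R2/(R1 + R2) = 10 × 680/681.1 = 9.984 V

Final answer: 9.984 V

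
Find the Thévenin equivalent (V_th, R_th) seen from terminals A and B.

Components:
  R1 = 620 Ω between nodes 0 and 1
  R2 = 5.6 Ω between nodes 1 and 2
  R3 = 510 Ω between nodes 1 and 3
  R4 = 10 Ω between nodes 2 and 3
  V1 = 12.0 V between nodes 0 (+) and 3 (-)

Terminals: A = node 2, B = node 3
Step 1 — V_th is the open-circuit voltage V_A - V_B (nothing connected across the terminals).
Nodal analysis, taking node 3 as the 0 V reference.
Source V1 fixes V_0 = 12 V.
KCL at each unknown node (sum of currents leaving = 0; resistances in Ω):
  Node 1: (V_1 - 12)/620 + (V_1 - V_2)/5.6 + (V_1 - 0)/510 = 0
  Node 2: (V_2 - V_1)/5.6 + (V_2 - 0)/10 = 0
Collecting terms (coefficients in siemens):
  0.1821·V_1 - 0.1786·V_2 = 0.01935
  0.2786·V_2 - 0.1786·V_1 = 0
Determinant D = (0.1821)(0.2786) - (-0.1786)(-0.1786) = 0.01885
V_1 = [(0.01935)(0.2786) - (-0.1786)(0)]/D = 0.286 V
V_2 = [(0.1821)(0) - (0.01935)(-0.1786)]/D = 0.1833 V
V_th = V_2 - V_3 = 0.1833 - 0 = 0.1833 V
Step 2 — R_th: zero the source — replace V1 by a short circuit (node 3 merges into node 0) — and find the resistance seen between A (node 2) and B (node 0).
Reduce the network between node 2 (A) and node 0 (B) by series/parallel combination:
  Rp1 = R1 ‖ R3 (parallel, both between nodes 0 and 1) = 1/(1/620 + 1/510) = 279.8 Ω
  Rs1 = R2 + Rp1 (series, joined only at node 1) = 5.6 + 279.8 = 285.4 Ω
  Rp2 = R4 ‖ Rs1 (parallel, both between nodes 0 and 2) = 1/(1/10 + 1/285.4) = 9.662 Ω
R_th = 9.662 Ω

Final answer: V_th = 0.1833 V, R_th = 9.662 Ω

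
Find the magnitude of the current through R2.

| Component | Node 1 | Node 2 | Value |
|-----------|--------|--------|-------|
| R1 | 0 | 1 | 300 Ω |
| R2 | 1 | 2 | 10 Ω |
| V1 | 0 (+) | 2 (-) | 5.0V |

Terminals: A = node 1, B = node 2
Nodal analysis, taking node 2 as the 0 V reference.
Source V1 fixes V_0 = 5 V.
KCL at each unknown node (sum of currents leaving = 0; resistances in Ω):
  Node 1: (V_1 - 5)/300 + (V_1 - 0)/10 = 0
Collecting terms: 0.1033 × V_1 = 0.01667  =>  V_1 = 0.1613 V
I_R2 = (V_1 - V_2)/R2 = (0.1613 - 0)/10 = 0.01613 A
|I_R2| = 0.01613 A

Final answer: |I_R2| = 0.01613 A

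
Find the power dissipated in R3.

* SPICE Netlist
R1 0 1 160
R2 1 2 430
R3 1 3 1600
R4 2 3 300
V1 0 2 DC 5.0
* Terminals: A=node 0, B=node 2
Nodal analysis, taking node 2 as the 0 V reference.
Source V1 fixes V_0 = 5 V.
KCL at each unknown node (sum of currents leaving = 0; resistances in Ω):
  Node 1: (V_1 - 5)/160 + (V_1 - 0)/430 + (V_1 - V_3)/1600 = 0
  Node 3: (V_3 - V_1)/1600 + (V_3 - 0)/300 = 0
Collecting terms (coefficients in siemens):
  0.009201·V_1 - 0.000625·V_3 = 0.03125
  0.003958·V_3 - 0.000625·V_1 = 0
Determinant D = (0.009201)(0.003958) - (-0.000625)(-0.000625) = 0.00003603
V_1 = [(0.03125)(0.003958) - (-0.000625)(0)]/D = 3.433 V
V_3 = [(0.009201)(0) - (0.03125)(-0.000625)]/D = 0.5421 V
I_R3 = (V_1 - V_3)/R3 = (3.433 - 0.5421)/1600 = 0.001807 A
P_R3 = I_R3² × R3 = (0.001807)² × 1600 = 0.005225 W

Final answer: 0.005225 W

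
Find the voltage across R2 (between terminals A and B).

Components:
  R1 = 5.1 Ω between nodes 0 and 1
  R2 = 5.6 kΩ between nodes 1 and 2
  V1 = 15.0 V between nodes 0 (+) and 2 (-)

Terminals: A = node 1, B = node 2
R1 and R2 are in series across V1 (node 0 → node 1 → node 2), and the output A–B is taken across R2, so this is a voltage divider.
Series current: I = V1/(R1 + R2) = 15/(5.1 + 5600) = 15/5605 = 0.002676 A
V_R2 = I × R2 = V1 × R2/(R1 + R2) = 15 × 5600/5605 = 14.99 V

Final answer: 14.99 V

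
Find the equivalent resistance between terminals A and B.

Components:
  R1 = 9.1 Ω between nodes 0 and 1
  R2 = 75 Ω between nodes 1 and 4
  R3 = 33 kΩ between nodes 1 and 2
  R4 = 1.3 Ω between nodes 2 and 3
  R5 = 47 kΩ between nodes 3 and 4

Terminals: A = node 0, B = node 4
Reduce the network between node 0 (A) and node 4 (B) by series/parallel combination:
  Rs1 = R3 + R4 (series, joined only at node 2) = 33000 + 1.3 = 33000 Ω
  Rs2 = R5 + Rs1 (series, joined only at node 3) = 47000 + 33000 = 80000 Ω
  Rp1 = R2 ‖ Rs2 (parallel, both between nodes 1 and 4) = 1/(1/75 + 1/80000) = 74.93 Ω
  Rs3 = R1 + Rp1 (series, joined only at node 1) = 9.1 + 74.93 = 84.03 Ω
R_eq = 84.03 Ω

Final answer: 84.03 Ω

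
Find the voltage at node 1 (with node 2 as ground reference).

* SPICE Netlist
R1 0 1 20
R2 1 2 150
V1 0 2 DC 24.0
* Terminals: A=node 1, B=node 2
Nodal analysis, taking node 2 as the 0 V reference.
Source V1 fixes V_0 = 24 V.
KCL at each unknown node (sum of currents leaving = 0; resistances in Ω):
  Node 1: (V_1 - 24)/20 + (V_1 - 0)/150 = 0
Collecting terms: 0.05667 × V_1 = 1.2  =>  V_1 = 21.18 V
The requested potential is V_1 = 21.18 V.

Final answer: V_1 = 21.18 V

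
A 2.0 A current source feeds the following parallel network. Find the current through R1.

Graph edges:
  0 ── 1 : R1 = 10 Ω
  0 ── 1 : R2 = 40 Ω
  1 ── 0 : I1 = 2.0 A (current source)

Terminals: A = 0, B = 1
All resistors sit directly between nodes 0 and 1, so they are in parallel and share one voltage V; the full source current 2 A splits among them.
1/R_par = 1/10 + 1/40 = 0.125 S  =>  R_par = 8 Ω
V = I × R_par = 2 × 8 = 16 V
I_R1 = V/R1 = 16/10 = 1.6 A

Final answer: 1.6 A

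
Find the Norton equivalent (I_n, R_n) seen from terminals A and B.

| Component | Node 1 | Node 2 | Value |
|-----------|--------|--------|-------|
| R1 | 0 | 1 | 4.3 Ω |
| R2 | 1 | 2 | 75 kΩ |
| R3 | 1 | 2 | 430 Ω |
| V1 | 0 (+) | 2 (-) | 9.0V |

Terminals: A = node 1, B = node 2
Find the Thévenin equivalent first; then I_n = V_th/R_th and R_n = R_th.
Step 1 — V_th is the open-circuit voltage V_A - V_B (nothing connected across the terminals).
Nodal analysis, taking node 2 as the 0 V reference.
Source V1 fixes V_0 = 9 V.
KCL at each unknown node (sum of currents leaving = 0; resistances in Ω):
  Node 1: (V_1 - 9)/4.3 + (V_1 - 0)/75000 + (V_1 - 0)/430 = 0
Collecting terms: 0.2349 × V_1 = 2.093  =>  V_1 = 8.91 V
V_th = V_1 - V_2 = 8.91 - 0 = 8.91 V
Step 2 — R_th: zero the source — replace V1 by a short circuit (node 2 merges into node 0) — and find the resistance seen between A (node 1) and B (node 0).
Reduce the network between node 1 (A) and node 0 (B) by series/parallel combination:
  Rp1 = R1 ‖ R2 ‖ R3 (parallel, all between nodes 0 and 1) = 1/(1/4.3 + 1/75000 + 1/430) = 4.257 Ω
R_th = 4.257 Ω
I_n = V_th/R_th = 8.91/4.257 = 2.093 A, and R_n = R_th = 4.257 Ω

Final answer: I_n = 2.093 A, R_n = 4.257 Ω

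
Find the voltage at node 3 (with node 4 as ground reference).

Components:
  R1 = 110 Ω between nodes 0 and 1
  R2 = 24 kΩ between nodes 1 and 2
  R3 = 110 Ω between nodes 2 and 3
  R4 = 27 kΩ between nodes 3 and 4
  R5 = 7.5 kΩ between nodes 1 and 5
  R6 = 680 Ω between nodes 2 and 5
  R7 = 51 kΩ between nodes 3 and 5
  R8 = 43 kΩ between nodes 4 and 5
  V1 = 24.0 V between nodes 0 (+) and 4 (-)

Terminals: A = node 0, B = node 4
Nodal analysis, taking node 4 as the 0 V reference.
Source V1 fixes V_0 = 24 V.
KCL at each unknown node (sum of currents leaving = 0; resistances in Ω):
  Node 1: (V_1 - 24)/110 + (V_1 - V_2)/24000 + (V_1 - V_5)/7500 = 0
  Node 2: (V_2 - V_1)/24000 + (V_2 - V_3)/110 + (V_2 - V_5)/680 = 0
  Node 3: (V_3 - V_2)/110 + (V_3 - 0)/27000 + (V_3 - V_5)/51000 = 0
  Node 5: (V_5 - V_1)/7500 + (V_5 - V_2)/680 + (V_5 - V_3)/51000 + (V_5 - 0)/43000 = 0
Collecting terms (coefficients in siemens):
  0.009266·V_1 - 0.00004167·V_2 - 0.0001333·V_5 = 0.2182
  0.0106·V_2 - 0.00004167·V_1 - 0.009091·V_3 - 0.001471·V_5 = 0
  0.009148·V_3 - 0.009091·V_2 - 0.00001961·V_5 = 0
  0.001647·V_5 - 0.0001333·V_1 - 0.001471·V_2 - 0.00001961·V_3 = 0
Solving these 4 simultaneous equations (Gaussian elimination) gives:
  V_1 = 23.88 V, V_2 = 17.6 V, V_3 = 17.53 V, V_5 = 17.86 V
The requested potential is V_3 = 17.53 V.

Final answer: V_3 = 17.53 V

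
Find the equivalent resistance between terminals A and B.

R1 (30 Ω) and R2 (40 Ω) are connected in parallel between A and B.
Reduce the network between node 0 (A) and node 1 (B) by series/parallel combination:
  Rp1 = R1 ‖ R2 (parallel, both between nodes 0 and 1) = 1/(1/30 + 1/40) = 17.14 Ω
R_eq = 17.14 Ω

Final answer: 17.14 Ω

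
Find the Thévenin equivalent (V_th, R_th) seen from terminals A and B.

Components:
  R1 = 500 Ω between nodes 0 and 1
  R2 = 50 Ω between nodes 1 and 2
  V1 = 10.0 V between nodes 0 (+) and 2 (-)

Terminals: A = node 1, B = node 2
Step 1 — V_th is the open-circuit voltage V_A - V_B (nothing connected across the terminals).
Nodal analysis, taking node 2 as the 0 V reference.
Source V1 fixes V_0 = 10 V.
KCL at each unknown node (sum of currents leaving = 0; resistances in Ω):
  Node 1: (V_1 - 10)/500 + (V_1 - 0)/50 = 0
Collecting terms: 0.022 × V_1 = 0.02  =>  V_1 = 0.9091 V
V_th = V_1 - V_2 = 0.9091 - 0 = 0.9091 V
Step 2 — R_th: zero the source — replace V1 by a short circuit (node 2 merges into node 0) — and find the resistance seen between A (node 1) and B (node 0).
Reduce the network between node 1 (A) and node 0 (B) by series/parallel combination:
  Rp1 = R1 ‖ R2 (parallel, both between nodes 0 and 1) = 1/(1/500 + 1/50) = 45.45 Ω
R_th = 45.45 Ω

Final answer: V_th = 0.9091 V, R_th = 45.45 Ω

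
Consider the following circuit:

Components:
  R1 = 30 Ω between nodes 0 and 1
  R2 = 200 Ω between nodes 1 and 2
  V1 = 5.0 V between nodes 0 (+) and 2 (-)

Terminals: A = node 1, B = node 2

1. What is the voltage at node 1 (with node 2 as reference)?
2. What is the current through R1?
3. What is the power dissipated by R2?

Nodal analysis, taking node 2 as the 0 V reference.
Source V1 fixes V_0 = 5 V.
KCL at each unknown node (sum of currents leaving = 0; resistances in Ω):
  Node 1: (V_1 - 5)/30 + (V_1 - 0)/200 = 0
Collecting terms: 0.03833 × V_1 = 0.1667  =>  V_1 = 4.348 V
Part 1:
  Read off the nodal solution: V_1 = 4.348 V
Part 2:
  I_R1 = (V_0 - V_1)/R1 = (5 - 4.348)/30 = 0.02174 A
  Magnitude: I_R1 = 0.02174 A
Part 3:
  I_R2 = (V_1 - V_2)/R2 = (4.348 - 0)/200 = 0.02174 A
  P_R2 = I_R2² × R2 = (0.02174)² × 200 = 0.09452 W

Final answers:
1. V_1 = 4.348 V
2. I_R1 = 0.02174 A
3. P_R2 = 0.09452 W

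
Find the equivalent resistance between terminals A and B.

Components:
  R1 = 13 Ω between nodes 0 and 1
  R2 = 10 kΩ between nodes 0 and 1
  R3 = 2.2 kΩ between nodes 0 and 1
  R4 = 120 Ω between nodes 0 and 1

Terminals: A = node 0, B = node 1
Reduce the network between node 0 (A) and node 1 (B) by series/parallel combination:
  Rp1 = R1 ‖ R2 ‖ R3 ‖ R4 (parallel, all between nodes 0 and 1) = 1/(1/13 + 1/10000 + 1/2200 + 1/120) = 11.65 Ω
R_eq = 11.65 Ω

Final answer: 11.65 Ω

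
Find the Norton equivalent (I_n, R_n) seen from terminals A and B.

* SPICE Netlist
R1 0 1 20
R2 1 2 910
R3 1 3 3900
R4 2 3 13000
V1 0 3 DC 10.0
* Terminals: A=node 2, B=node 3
Find the Thévenin equivalent first; then I_n = V_th/R_th and R_n = R_th.
Step 1 — V_th is the open-circuit voltage V_A - V_B (nothing connected across the terminals).
Nodal analysis, taking node 3 as the 0 V reference.
Source V1 fixes V_0 = 10 V.
KCL at each unknown node (sum of currents leaving = 0; resistances in Ω):
  Node 1: (V_1 - 10)/20 + (V_1 - V_2)/910 + (V_1 - 0)/3900 = 0
  Node 2: (V_2 - V_1)/910 + (V_2 - 0)/13000 = 0
Collecting terms (coefficients in siemens):
  0.05136·V_1 - 0.001099·V_2 = 0.5
  0.001176·V_2 - 0.001099·V_1 = 0
Determinant D = (0.05136)(0.001176) - (-0.001099)(-0.001099) = 0.00005918
V_1 = [(0.5)(0.001176) - (-0.001099)(0)]/D = 9.935 V
V_2 = [(0.05136)(0) - (0.5)(-0.001099)]/D = 9.285 V
V_th = V_2 - V_3 = 9.285 - 0 = 9.285 V
Step 2 — R_th: zero the source — replace V1 by a short circuit (node 3 merges into node 0) — and find the resistance seen between A (node 2) and B (node 0).
Reduce the network between node 2 (A) and node 0 (B) by series/parallel combination:
  Rp1 = R1 ‖ R3 (parallel, both between nodes 0 and 1) = 1/(1/20 + 1/3900) = 19.9 Ω
  Rs1 = R2 + Rp1 (series, joined only at node 1) = 910 + 19.9 = 929.9 Ω
  Rp2 = R4 ‖ Rs1 (parallel, both between nodes 0 and 2) = 1/(1/13000 + 1/929.9) = 867.8 Ω
R_th = 867.8 Ω
I_n = V_th/R_th = 9.285/867.8 = 0.0107 A, and R_n = R_th = 867.8 Ω

Final answer: I_n = 0.0107 A, R_n = 867.8 Ω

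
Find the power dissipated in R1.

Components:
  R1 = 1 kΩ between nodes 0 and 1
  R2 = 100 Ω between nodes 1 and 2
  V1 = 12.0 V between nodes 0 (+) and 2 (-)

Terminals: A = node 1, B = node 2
Nodal analysis, taking node 2 as the 0 V reference.
Source V1 fixes V_0 = 12 V.
KCL at each unknown node (sum of currents leaving = 0; resistances in Ω):
  Node 1: (V_1 - 12)/1000 + (V_1 - 0)/100 = 0
Collecting terms: 0.011 × V_1 = 0.012  =>  V_1 = 1.091 V
I_R1 = (V_0 - V_1)/R1 = (12 - 1.091)/1000 = 0.01091 A
P_R1 = I_R1² × R1 = (0.01091)² × 1000 = 0.119 W

Final answer: 0.119 W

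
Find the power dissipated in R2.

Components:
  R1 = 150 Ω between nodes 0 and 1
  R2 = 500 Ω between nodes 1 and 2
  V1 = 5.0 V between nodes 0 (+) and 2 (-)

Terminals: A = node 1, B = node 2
Nodal analysis, taking node 2 as the 0 V reference.
Source V1 fixes V_0 = 5 V.
KCL at each unknown node (sum of currents leaving = 0; resistances in Ω):
  Node 1: (V_1 - 5)/150 + (V_1 - 0)/500 = 0
Collecting terms: 0.008667 × V_1 = 0.03333  =>  V_1 = 3.846 V
I_R2 = (V_1 - V_2)/R2 = (3.846 - 0)/500 = 0.007692 A
P_R2 = I_R2² × R2 = (0.007692)² × 500 = 0.02959 W

Final answer: 0.02959 W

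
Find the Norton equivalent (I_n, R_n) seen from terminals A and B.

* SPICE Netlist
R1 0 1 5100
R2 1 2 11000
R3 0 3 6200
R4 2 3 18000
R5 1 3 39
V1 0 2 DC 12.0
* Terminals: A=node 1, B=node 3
Find the Thévenin equivalent first; then I_n = V_th/R_th and R_n = R_th.
Step 1 — V_th is the open-circuit voltage V_A - V_B (nothing connected across the terminals).
Nodal analysis, taking node 2 as the 0 V reference.
Source V1 fixes V_0 = 12 V.
KCL at each unknown node (sum of currents leaving = 0; resistances in Ω):
  Node 1: (V_1 - 12)/5100 + (V_1 - 0)/11000 + (V_1 - V_3)/39 = 0
  Node 3: (V_3 - 12)/6200 + (V_3 - 0)/18000 + (V_3 - V_1)/39 = 0
Collecting terms (coefficients in siemens):
  0.02593·V_1 - 0.02564·V_3 = 0.002353
  0.02586·V_3 - 0.02564·V_1 = 0.001935
Determinant D = (0.02593)(0.02586) - (-0.02564)(-0.02564) = 0.00001298
V_1 = [(0.002353)(0.02586) - (-0.02564)(0.001935)]/D = 8.51 V
V_3 = [(0.02593)(0.001935) - (0.002353)(-0.02564)]/D = 8.514 V
V_th = V_1 - V_3 = 8.51 - 8.514 = -0.003485 V
Step 2 — R_th: zero the source — replace V1 by a short circuit (node 2 merges into node 0) — and find the resistance seen between A (node 1) and B (node 3).
Reduce the network between node 1 (A) and node 3 (B) by series/parallel combination:
  Rp1 = R1 ‖ R2 (parallel, both between nodes 0 and 1) = 1/(1/5100 + 1/11000) = 3484 Ω
  Rp2 = R3 ‖ R4 (parallel, both between nodes 0 and 3) = 1/(1/6200 + 1/18000) = 4612 Ω
  Rs1 = Rp1 + Rp2 (series, joined only at node 0) = 3484 + 4612 = 8096 Ω
  Rp3 = R5 ‖ Rs1 (parallel, both between nodes 1 and 3) = 1/(1/39 + 1/8096) = 38.81 Ω
R_th = 38.81 Ω
I_n = V_th/R_th = -0.003485/38.81 = -0.00008978 A, and R_n = R_th = 38.81 Ω

Final answer: I_n = -8.978e-05 A, R_n = 38.81 Ω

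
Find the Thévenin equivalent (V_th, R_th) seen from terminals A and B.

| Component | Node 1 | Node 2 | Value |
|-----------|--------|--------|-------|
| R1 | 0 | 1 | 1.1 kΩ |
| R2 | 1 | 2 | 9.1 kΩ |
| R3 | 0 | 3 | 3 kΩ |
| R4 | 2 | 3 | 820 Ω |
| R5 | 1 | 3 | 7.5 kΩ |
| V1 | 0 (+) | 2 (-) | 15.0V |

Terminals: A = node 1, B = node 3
Step 1 — V_th is the open-circuit voltage V_A - V_B (nothing connected across the terminals).
Nodal analysis, taking node 2 as the 0 V reference.
Source V1 fixes V_0 = 15 V.
KCL at each unknown node (sum of currents leaving = 0; resistances in Ω):
  Node 1: (V_1 - 15)/1100 + (V_1 - 0)/9100 + (V_1 - V_3)/7500 = 0
  Node 3: (V_3 - 15)/3000 + (V_3 - 0)/820 + (V_3 - V_1)/7500 = 0
Collecting terms (coefficients in siemens):
  0.001152·V_1 - 0.0001333·V_3 = 0.01364
  0.001686·V_3 - 0.0001333·V_1 = 0.005
Determinant D = (0.001152)(0.001686) - (-0.0001333)(-0.0001333) = 0.000001925
V_1 = [(0.01364)(0.001686) - (-0.0001333)(0.005)]/D = 12.29 V
V_3 = [(0.001152)(0.005) - (0.01364)(-0.0001333)]/D = 3.937 V
V_th = V_1 - V_3 = 12.29 - 3.937 = 8.352 V
Step 2 — R_th: zero the source — replace V1 by a short circuit (node 2 merges into node 0) — and find the resistance seen between A (node 1) and B (node 3).
Reduce the network between node 1 (A) and node 3 (B) by series/parallel combination:
  Rp1 = R1 ‖ R2 (parallel, both between nodes 0 and 1) = 1/(1/1100 + 1/9100) = 981.4 Ω
  Rp2 = R3 ‖ R4 (parallel, both between nodes 0 and 3) = 1/(1/3000 + 1/820) = 644 Ω
  Rs1 = Rp1 + Rp2 (series, joined only at node 0) = 981.4 + 644 = 1625 Ω
  Rp3 = R5 ‖ Rs1 (parallel, both between nodes 1 and 3) = 1/(1/7500 + 1/1625) = 1336 Ω
R_th = 1.336 kΩ

Final answer: V_th = 8.352 V, R_th = 1.336 kΩ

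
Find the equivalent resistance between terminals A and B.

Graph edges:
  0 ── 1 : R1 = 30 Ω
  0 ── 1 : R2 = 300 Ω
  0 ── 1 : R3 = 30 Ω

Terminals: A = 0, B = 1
Reduce the network between node 0 (A) and node 1 (B) by series/parallel combination:
  Rp1 = R1 ‖ R2 ‖ R3 (parallel, all between nodes 0 and 1) = 1/(1/30 + 1/300 + 1/30) = 14.29 Ω
R_eq = 14.29 Ω

Final answer: 14.29 Ω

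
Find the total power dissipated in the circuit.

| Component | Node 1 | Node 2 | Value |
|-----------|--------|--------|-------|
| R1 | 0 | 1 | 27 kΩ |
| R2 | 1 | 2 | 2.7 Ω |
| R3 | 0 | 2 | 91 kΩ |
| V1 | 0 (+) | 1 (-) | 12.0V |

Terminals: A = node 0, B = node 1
Nodal analysis, taking node 1 as the 0 V reference.
Source V1 fixes V_0 = 12 V.
KCL at each unknown node (sum of currents leaving = 0; resistances in Ω):
  Node 2: (V_2 - 0)/2.7 + (V_2 - 12)/91000 = 0
Collecting terms: 0.3704 × V_2 = 0.0001319  =>  V_2 = 0.000356 V
Power in each resistor, P = (ΔV)²/R:
  P_R1 = (12 - 0)²/27000 = 0.005333 W
  P_R2 = (0 - 0.000356)²/2.7 = 0.00000004695 W
  P_R3 = (12 - 0.000356)²/91000 = 0.001582 W
P_total = P_R1 + P_R2 + P_R3 = 0.006916 W

Final answer: 0.006916 W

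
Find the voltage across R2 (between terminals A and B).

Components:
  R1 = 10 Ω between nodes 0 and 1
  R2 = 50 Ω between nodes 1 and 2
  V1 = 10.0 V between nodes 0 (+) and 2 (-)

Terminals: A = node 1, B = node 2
R1 and R2 are in series across V1 (node 0 → node 1 → node 2), and the output A–B is taken across R2, so this is a voltage divider.
Series current: I = V1/(R1 + R2) = 10/(10 + 50) = 10/60 = 0.1667 A
V_R2 = I × R2 = V1 × R2/(R1 + R2) = 10 × 50/60 = 8.333 V

Final answer: 8.333 V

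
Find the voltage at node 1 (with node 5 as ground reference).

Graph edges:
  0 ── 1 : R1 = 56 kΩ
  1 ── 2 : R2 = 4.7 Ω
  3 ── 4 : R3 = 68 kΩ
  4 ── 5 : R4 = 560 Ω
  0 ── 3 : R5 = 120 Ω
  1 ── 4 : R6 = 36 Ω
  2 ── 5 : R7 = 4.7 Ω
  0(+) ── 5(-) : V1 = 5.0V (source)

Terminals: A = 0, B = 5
Nodal analysis, taking node 5 as the 0 V reference.
Source V1 fixes V_0 = 5 V.
KCL at each unknown node (sum of currents leaving = 0; resistances in Ω):
  Node 1: (V_1 - 5)/56000 + (V_1 - V_2)/4.7 + (V_1 - V_4)/36 = 0
  Node 2: (V_2 - V_1)/4.7 + (V_2 - 0)/4.7 = 0
  Node 3: (V_3 - V_4)/68000 + (V_3 - 5)/120 = 0
  Node 4: (V_4 - V_3)/68000 + (V_4 - 0)/560 + (V_4 - V_1)/36 = 0
Collecting terms (coefficients in siemens):
  0.2406·V_1 - 0.2128·V_2 - 0.02778·V_4 = 0.00008929
  0.4255·V_2 - 0.2128·V_1 = 0
  0.008348·V_3 - 0.00001471·V_4 = 0.04167
  0.02958·V_4 - 0.02778·V_1 - 0.00001471·V_3 = 0
Solving these 4 simultaneous equations (Gaussian elimination) gives:
  V_1 = 0.001464 V, V_2 = 0.0007319 V, V_3 = 4.991 V, V_4 = 0.003856 V
The requested potential is V_1 = 0.001464 V.

Final answer: V_1 = 0.001464 V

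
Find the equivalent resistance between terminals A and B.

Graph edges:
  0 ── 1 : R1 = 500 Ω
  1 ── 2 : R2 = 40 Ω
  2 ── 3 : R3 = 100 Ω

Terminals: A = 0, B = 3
Reduce the network between node 0 (A) and node 3 (B) by series/parallel combination:
  Rs1 = R1 + R2 (series, joined only at node 1) = 500 + 40 = 540 Ω
  Rs2 = R3 + Rs1 (series, joined only at node 2) = 100 + 540 = 640 Ω
R_eq = 640 Ω

Final answer: 640 Ω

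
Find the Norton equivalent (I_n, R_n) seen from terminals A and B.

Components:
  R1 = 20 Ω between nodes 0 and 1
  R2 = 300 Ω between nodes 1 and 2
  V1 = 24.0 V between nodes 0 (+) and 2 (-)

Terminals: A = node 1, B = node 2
Find the Thévenin equivalent first; then I_n = V_th/R_th and R_n = R_th.
Step 1 — V_th is the open-circuit voltage V_A - V_B (nothing connected across the terminals).
Nodal analysis, taking node 2 as the 0 V reference.
Source V1 fixes V_0 = 24 V.
KCL at each unknown node (sum of currents leaving = 0; resistances in Ω):
  Node 1: (V_1 - 24)/20 + (V_1 - 0)/300 = 0
Collecting terms: 0.05333 × V_1 = 1.2  =>  V_1 = 22.5 V
V_th = V_1 - V_2 = 22.5 - 0 = 22.5 V
Step 2 — R_th: zero the source — replace V1 by a short circuit (node 2 merges into node 0) — and find the resistance seen between A (node 1) and B (node 0).
Reduce the network between node 1 (A) and node 0 (B) by series/parallel combination:
  Rp1 = R1 ‖ R2 (parallel, both between nodes 0 and 1) = 1/(1/20 + 1/300) = 18.75 Ω
R_th = 18.75 Ω
I_n = V_th/R_th = 22.5/18.75 = 1.2 A, and R_n = R_th = 18.75 Ω

Final answer: I_n = 1.2 A, R_n = 18.75 Ω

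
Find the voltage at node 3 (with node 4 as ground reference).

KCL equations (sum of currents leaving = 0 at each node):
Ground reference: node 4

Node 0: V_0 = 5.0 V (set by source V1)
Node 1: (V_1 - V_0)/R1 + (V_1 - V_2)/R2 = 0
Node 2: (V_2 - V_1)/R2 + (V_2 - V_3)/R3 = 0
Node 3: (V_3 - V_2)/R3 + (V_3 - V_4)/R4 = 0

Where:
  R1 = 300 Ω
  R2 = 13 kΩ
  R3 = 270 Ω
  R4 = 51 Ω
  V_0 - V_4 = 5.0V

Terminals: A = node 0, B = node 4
Nodal analysis, taking node 4 as the 0 V reference.
Source V1 fixes V_0 = 5 V.
KCL at each unknown node (sum of currents leaving = 0; resistances in Ω):
  Node 1: (V_1 - 5)/300 + (V_1 - V_2)/13000 = 0
  Node 2: (V_2 - V_1)/13000 + (V_2 - V_3)/270 = 0
  Node 3: (V_3 - V_2)/270 + (V_3 - 0)/51 = 0
Collecting terms (coefficients in siemens):
  0.00341·V_1 - 0.00007692·V_2 = 0.01667
  0.003781·V_2 - 0.00007692·V_1 - 0.003704·V_3 = 0
  0.02331·V_3 - 0.003704·V_2 = 0
Solving these 3 simultaneous equations (Gaussian elimination) gives:
  V_1 = 4.89 V, V_2 = 0.1178 V, V_3 = 0.01872 V
The requested potential is V_3 = 0.01872 V.

Final answer: V_3 = 0.01872 V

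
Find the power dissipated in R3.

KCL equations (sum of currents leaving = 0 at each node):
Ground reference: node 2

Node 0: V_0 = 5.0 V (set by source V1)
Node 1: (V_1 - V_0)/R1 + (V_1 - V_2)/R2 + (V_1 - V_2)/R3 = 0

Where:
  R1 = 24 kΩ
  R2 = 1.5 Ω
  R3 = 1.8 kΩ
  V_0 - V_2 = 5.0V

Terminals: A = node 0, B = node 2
Nodal analysis, taking node 2 as the 0 V reference.
Source V1 fixes V_0 = 5 V.
KCL at each unknown node (sum of currents leaving = 0; resistances in Ω):
  Node 1: (V_1 - 5)/24000 + (V_1 - 0)/1.5 + (V_1 - 0)/1800 = 0
Collecting terms: 0.6673 × V_1 = 0.0002083  =>  V_1 = 0.0003122 V
I_R3 = (V_1 - V_2)/R3 = (0.0003122 - 0)/1800 = 0.0000001735 A
P_R3 = I_R3² × R3 = (0.0000001735)² × 1800 = 0.00000000005416 W

Final answer: 5.416e-11 W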